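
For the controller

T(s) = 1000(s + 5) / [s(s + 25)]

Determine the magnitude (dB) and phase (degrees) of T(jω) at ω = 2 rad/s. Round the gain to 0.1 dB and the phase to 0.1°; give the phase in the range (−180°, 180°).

40.6 dB, -72.8°

At s = jω = j2:
zero (s+5): 5 + j2 → |·| = √(5²+2²) = √29 ≈ 5.3852, ∠ = arctan(2/5) ≈ 21.80°
pole (s+25): 25 + j2 → |·| = √(25²+2²) = √629 ≈ 25.08, ∠ = arctan(2/25) ≈ 4.57°
pole at origin: |s| = 2, ∠ = 90.00° (in denominator)
|T| = 1000 · 5.3852 / 50.16 ≈ 107.36
Gain = 20 log₁₀(107.36) ≈ 40.62 dB
∠T = 21.80° − 94.57° = -72.77°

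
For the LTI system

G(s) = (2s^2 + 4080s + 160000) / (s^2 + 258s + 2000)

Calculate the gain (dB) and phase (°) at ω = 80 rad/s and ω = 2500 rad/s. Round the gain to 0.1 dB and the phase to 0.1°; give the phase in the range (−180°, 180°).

ω = 80: 24.6 dB, -36.3°; ω = 2500: 8.1 dB, -33.7°

Substitute s = j80:
Numerator: 2(j80)^2 + 4080(j80) + 160000 = 147200 + j326400
Denominator: (j80)^2 + 258(j80) + 2000 = -4400 + j20640
|N| = √(147200² + 326400²) ≈ 3.5806e+05, ∠N ≈ 65.73°
|D| = √(4400² + 20640²) ≈ 21104, ∠D ≈ 102.03°
|G| = 3.5806e+05 / 21104 ≈ 16.966
Gain = 20 log₁₀(16.966) ≈ 24.59 dB
∠G = 65.73° − 102.03° = -36.30°

Substitute s = j2500:
Numerator: 2(j2500)^2 + 4080(j2500) + 160000 = -12340000 + j10200000
Denominator: (j2500)^2 + 258(j2500) + 2000 = -6248000 + j645000
|N| = √(12340000² + 10200000²) ≈ 1.601e+07, ∠N ≈ 140.42°
|D| = √(6248000² + 645000²) ≈ 6.2812e+06, ∠D ≈ 174.11°
|G| = 1.601e+07 / 6.2812e+06 ≈ 2.5489
Gain = 20 log₁₀(2.5489) ≈ 8.13 dB
∠G = 140.42° − 174.11° = -33.69°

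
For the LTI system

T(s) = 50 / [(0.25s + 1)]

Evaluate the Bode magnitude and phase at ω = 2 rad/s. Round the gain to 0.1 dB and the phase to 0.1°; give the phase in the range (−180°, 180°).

At ω = 2 rad/s:
pole (1 + j2·0.25) = 1 + j0.5 → |·| ≈ 1.118, ∠ ≈ 26.57°
|T| = 50 · 1 / (1.118) ≈ 44.723
Gain = 20 log₁₀(44.723) ≈ 33.01 dB
∠T = (0°) − (26.57°) = -26.57°

33.0 dB, -26.6°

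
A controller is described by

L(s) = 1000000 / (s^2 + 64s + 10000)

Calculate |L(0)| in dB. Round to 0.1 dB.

40.0 dB

L(0) = 1000000 / 10000 = 100
20 log₁₀(100) ≈ 40.00 dB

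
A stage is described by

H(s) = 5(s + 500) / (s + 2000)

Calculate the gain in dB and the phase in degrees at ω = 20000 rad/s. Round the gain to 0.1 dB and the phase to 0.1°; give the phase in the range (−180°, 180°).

13.9 dB, 4.3°

At s = jω = j20000:
zero (s+500): 500 + j20000 → |·| = √(500²+20000²) = √400250000 ≈ 20006, ∠ = arctan(20000/500) ≈ 88.57°
pole (s+2000): 2000 + j20000 → |·| = √(2000²+20000²) = √404000000 ≈ 20100, ∠ = arctan(20000/2000) ≈ 84.29°
|H| = 5 · 20006 / 20100 ≈ 4.9766
Gain = 20 log₁₀(4.9766) ≈ 13.94 dB
∠H = 88.57° − 84.29° = 4.28°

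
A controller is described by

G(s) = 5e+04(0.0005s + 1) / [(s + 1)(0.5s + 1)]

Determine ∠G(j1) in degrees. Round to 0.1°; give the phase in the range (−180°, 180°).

-71.5°

At ω = 1 rad/s:
zero (1 + j1·0.0005) = 1 + j0.0005 → |·| ≈ 1, ∠ ≈ 0.03°
pole (1 + j1·1) = 1 + j1 → |·| ≈ 1.4142, ∠ ≈ 45.00°
pole (1 + j1·0.5) = 1 + j0.5 → |·| ≈ 1.118, ∠ ≈ 26.57°
∠G = (0.03°) − (45.00° + 26.57°) = -71.54°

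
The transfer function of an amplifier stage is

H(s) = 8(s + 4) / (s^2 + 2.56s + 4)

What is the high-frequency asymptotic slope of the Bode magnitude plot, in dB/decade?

-20 dB/decade

Each pole contributes −20 dB/decade at high frequency; each zero contributes +20 dB/decade.
Net: 1 zero(s) − 2 pole(s) → -20 dB/decade.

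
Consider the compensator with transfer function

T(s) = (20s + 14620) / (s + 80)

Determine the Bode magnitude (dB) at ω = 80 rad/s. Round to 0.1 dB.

42.3 dB

Substitute s = j80:
Numerator: 20(j80) + 14620 = 14620 + j1600
Denominator: (j80) + 80 = 80 + j80
|N| = √(14620² + 1600²) ≈ 14707, ∠N ≈ 6.25°
|D| = √(80² + 80²) ≈ 113.14, ∠D ≈ 45.00°
|T| = 14707 / 113.14 ≈ 129.99
Gain = 20 log₁₀(129.99) ≈ 42.28 dB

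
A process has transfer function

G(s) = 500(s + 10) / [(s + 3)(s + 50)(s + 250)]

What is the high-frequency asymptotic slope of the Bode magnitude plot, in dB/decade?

-40 dB/decade

Each pole contributes −20 dB/decade at high frequency; each zero contributes +20 dB/decade.
Net: 1 zero(s) − 3 pole(s) → -40 dB/decade.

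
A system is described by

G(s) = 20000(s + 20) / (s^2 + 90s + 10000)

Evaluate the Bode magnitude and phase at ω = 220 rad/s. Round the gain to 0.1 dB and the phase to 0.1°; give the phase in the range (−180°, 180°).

40.2 dB, -67.9°

At s = jω = j220:
zero (s+20): 20 + j220 → |·| = √(20²+220²) = √48800 ≈ 220.91, ∠ = arctan(220/20) ≈ 84.81°
quadratic: (j220)² + 90·j220 + 10000 = -38400 + j19800 → |·| ≈ 43204, ∠ ≈ 152.72°
|G| = 20000 · 220.91 / 43204 ≈ 102.26
Gain = 20 log₁₀(102.26) ≈ 40.19 dB
∠G = 84.81° − 152.72° = -67.91°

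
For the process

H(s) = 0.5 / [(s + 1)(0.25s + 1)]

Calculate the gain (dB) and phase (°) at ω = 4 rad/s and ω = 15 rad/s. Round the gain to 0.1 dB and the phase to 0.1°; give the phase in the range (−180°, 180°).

At ω = 4 rad/s:
pole (1 + j4·1) = 1 + j4 → |·| ≈ 4.1231, ∠ ≈ 75.96°
pole (1 + j4·0.25) = 1 + j1 → |·| ≈ 1.4142, ∠ ≈ 45.00°
|H| = 0.5 · 1 / (4.1231 · 1.4142) ≈ 0.08575
Gain = 20 log₁₀(0.08575) ≈ -21.34 dB
∠H = (0°) − (75.96° + 45.00°) = -120.96°

At ω = 15 rad/s:
pole (1 + j15·1) = 1 + j15 → |·| ≈ 15.033, ∠ ≈ 86.19°
pole (1 + j15·0.25) = 1 + j3.75 → |·| ≈ 3.881, ∠ ≈ 75.07°
|H| = 0.5 · 1 / (15.033 · 3.881) ≈ 0.00857
Gain = 20 log₁₀(0.00857) ≈ -41.34 dB
∠H = (0°) − (86.19° + 75.07°) = -161.26°

ω = 4: -21.3 dB, -121.0°; ω = 15: -41.3 dB, -161.3°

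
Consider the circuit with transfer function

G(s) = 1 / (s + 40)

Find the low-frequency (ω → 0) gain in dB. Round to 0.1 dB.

G(0) = 1 / 40 = 0.025
20 log₁₀(0.025) ≈ -32.04 dB

-32.0 dB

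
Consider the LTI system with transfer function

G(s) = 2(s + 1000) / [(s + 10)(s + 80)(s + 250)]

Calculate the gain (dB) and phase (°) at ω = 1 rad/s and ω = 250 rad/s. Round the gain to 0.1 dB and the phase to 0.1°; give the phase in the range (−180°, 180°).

ω = 1: -40.0 dB, -6.6°; ω = 250: -81.0 dB, 169.1°

At s = jω = j1:
zero (s+1000): 1000 + j1 → |·| = √(1000²+1²) = √1000001 ≈ 1000, ∠ = arctan(1/1000) ≈ 0.06°
pole (s+10): 10 + j1 → |·| = √(10²+1²) = √101 ≈ 10.05, ∠ = arctan(1/10) ≈ 5.71°
pole (s+80): 80 + j1 → |·| = √(80²+1²) = √6401 ≈ 80.006, ∠ = arctan(1/80) ≈ 0.72°
pole (s+250): 250 + j1 → |·| = √(250²+1²) = √62501 ≈ 250, ∠ = arctan(1/250) ≈ 0.23°
|G| = 2 · 1000 / 2.0102e+05 ≈ 0.0099493
Gain = 20 log₁₀(0.0099493) ≈ -40.04 dB
∠G = 0.06° − 6.66° = -6.60°

At s = jω = j250:
zero (s+1000): 1000 + j250 → |·| = √(1000²+250²) = √1062500 ≈ 1030.8, ∠ = arctan(250/1000) ≈ 14.04°
pole (s+10): 10 + j250 → |·| = √(10²+250²) = √62600 ≈ 250.2, ∠ = arctan(250/10) ≈ 87.71°
pole (s+80): 80 + j250 → |·| = √(80²+250²) = √68900 ≈ 262.49, ∠ = arctan(250/80) ≈ 72.26°
pole (s+250): 250 + j250 → |·| = √(250²+250²) = √125000 ≈ 353.55, ∠ = arctan(250/250) ≈ 45.00°
|G| = 2 · 1030.8 / 2.3219e+07 ≈ 8.8789e-05
Gain = 20 log₁₀(8.8789e-05) ≈ -81.03 dB
∠G = 14.04° − 204.97° = -190.93° ≡ 169.07° (principal value)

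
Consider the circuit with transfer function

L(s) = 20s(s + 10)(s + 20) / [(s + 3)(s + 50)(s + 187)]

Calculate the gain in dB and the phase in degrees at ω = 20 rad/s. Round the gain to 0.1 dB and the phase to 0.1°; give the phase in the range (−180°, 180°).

1.8 dB, 89.1°

At s = jω = j20:
zero (s+10): 10 + j20 → |·| = √(10²+20²) = √500 ≈ 22.361, ∠ = arctan(20/10) ≈ 63.43°
zero (s+20): 20 + j20 → |·| = √(20²+20²) = √800 ≈ 28.284, ∠ = arctan(20/20) ≈ 45.00°
zero at origin: s = j20 → |·| = 20, ∠ = 90.00°
pole (s+3): 3 + j20 → |·| = √(3²+20²) = √409 ≈ 20.224, ∠ = arctan(20/3) ≈ 81.47°
pole (s+50): 50 + j20 → |·| = √(50²+20²) = √2900 ≈ 53.852, ∠ = arctan(20/50) ≈ 21.80°
pole (s+187): 187 + j20 → |·| = √(187²+20²) = √35369 ≈ 188.07, ∠ = arctan(20/187) ≈ 6.10°
|L| = 20 · 12649 / 2.0483e+05 ≈ 1.2351
Gain = 20 log₁₀(1.2351) ≈ 1.83 dB
∠L = 198.43° − 109.37° = 89.06°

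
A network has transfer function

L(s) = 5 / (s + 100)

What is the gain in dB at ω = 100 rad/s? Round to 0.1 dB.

Substitute s = j100:
Numerator: 5 = 5 + j0
Denominator: (j100) + 100 = 100 + j100
|N| = √(5² + 0²) ≈ 5, ∠N ≈ 0.00°
|D| = √(100² + 100²) ≈ 141.42, ∠D ≈ 45.00°
|L| = 5 / 141.42 ≈ 0.035356
Gain = 20 log₁₀(0.035356) ≈ -29.03 dB

-29.0 dB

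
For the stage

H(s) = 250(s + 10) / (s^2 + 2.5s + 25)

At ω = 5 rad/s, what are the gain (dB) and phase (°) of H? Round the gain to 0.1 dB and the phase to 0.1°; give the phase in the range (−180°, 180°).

At s = jω = j5:
zero (s+10): 10 + j5 → |·| = √(10²+5²) = √125 ≈ 11.18, ∠ = arctan(5/10) ≈ 26.57°
quadratic: (j5)² + 2.5·j5 + 25 = 0 + j12.5 → |·| ≈ 12.5, ∠ ≈ 90.00°
|H| = 250 · 11.18 / 12.5 ≈ 223.6
Gain = 20 log₁₀(223.6) ≈ 46.99 dB
∠H = 26.57° − 90.00° = -63.43°

47.0 dB, -63.4°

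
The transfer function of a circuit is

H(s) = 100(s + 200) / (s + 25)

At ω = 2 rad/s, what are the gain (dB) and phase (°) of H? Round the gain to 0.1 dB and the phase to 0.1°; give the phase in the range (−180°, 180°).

58.0 dB, -4.0°

At s = jω = j2:
zero (s+200): 200 + j2 → |·| = √(200²+2²) = √40004 ≈ 200.01, ∠ = arctan(2/200) ≈ 0.57°
pole (s+25): 25 + j2 → |·| = √(25²+2²) = √629 ≈ 25.08, ∠ = arctan(2/25) ≈ 4.57°
|H| = 100 · 200.01 / 25.08 ≈ 797.49
Gain = 20 log₁₀(797.49) ≈ 58.03 dB
∠H = 0.57° − 4.57° = -4.00°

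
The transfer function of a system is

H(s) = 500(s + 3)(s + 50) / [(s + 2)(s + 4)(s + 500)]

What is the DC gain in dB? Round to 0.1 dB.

25.5 dB

H(0) = 500·3·50 / (2·4·500) = 18.75
20 log₁₀(18.75) ≈ 25.46 dB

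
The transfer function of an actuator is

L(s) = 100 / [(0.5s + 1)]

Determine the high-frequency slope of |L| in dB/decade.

-20 dB/decade

Each pole contributes −20 dB/decade at high frequency; each zero contributes +20 dB/decade.
Net: 0 zero(s) − 1 pole(s) → -20 dB/decade.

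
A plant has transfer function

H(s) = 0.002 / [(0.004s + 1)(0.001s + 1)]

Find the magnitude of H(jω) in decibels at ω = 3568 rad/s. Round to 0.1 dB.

-88.5 dB

At ω = 3568 rad/s:
pole (1 + j3568·0.004) = 1 + j14.272 → |·| ≈ 14.307, ∠ ≈ 85.99°
pole (1 + j3568·0.001) = 1 + j3.568 → |·| ≈ 3.7055, ∠ ≈ 74.34°
|H| = 0.002 · 1 / (14.307 · 3.7055) ≈ 3.7725e-05
Gain = 20 log₁₀(3.7725e-05) ≈ -88.47 dB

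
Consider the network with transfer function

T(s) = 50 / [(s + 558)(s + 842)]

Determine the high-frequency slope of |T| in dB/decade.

Each pole contributes −20 dB/decade at high frequency; each zero contributes +20 dB/decade.
Net: 0 zero(s) − 2 pole(s) → -40 dB/decade.

-40 dB/decade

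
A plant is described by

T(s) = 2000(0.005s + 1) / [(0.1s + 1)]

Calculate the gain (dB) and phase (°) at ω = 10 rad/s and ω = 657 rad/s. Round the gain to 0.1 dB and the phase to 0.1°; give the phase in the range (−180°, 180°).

At ω = 10 rad/s:
zero (1 + j10·0.005) = 1 + j0.05 → |·| ≈ 1.0012, ∠ ≈ 2.86°
pole (1 + j10·0.1) = 1 + j1 → |·| ≈ 1.4142, ∠ ≈ 45.00°
|T| = 2000 · 1.0012 / (1.4142) ≈ 1415.9
Gain = 20 log₁₀(1415.9) ≈ 63.02 dB
∠T = (2.86°) − (45.00°) = -42.14°

At ω = 657 rad/s:
zero (1 + j657·0.005) = 1 + j3.285 → |·| ≈ 3.4338, ∠ ≈ 73.07°
pole (1 + j657·0.1) = 1 + j65.7 → |·| ≈ 65.708, ∠ ≈ 89.13°
|T| = 2000 · 3.4338 / (65.708) ≈ 104.52
Gain = 20 log₁₀(104.52) ≈ 40.38 dB
∠T = (73.07°) − (89.13°) = -16.06°

ω = 10: 63.0 dB, -42.1°; ω = 657: 40.4 dB, -16.1°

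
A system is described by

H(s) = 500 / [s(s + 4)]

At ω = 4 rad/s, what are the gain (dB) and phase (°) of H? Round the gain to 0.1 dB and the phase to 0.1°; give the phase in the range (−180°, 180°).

At s = jω = j4:
pole (s+4): 4 + j4 → |·| = √(4²+4²) = √32 ≈ 5.6569, ∠ = arctan(4/4) ≈ 45.00°
pole at origin: |s| = 4, ∠ = 90.00° (in denominator)
|H| = 500 / 22.628 ≈ 22.097
Gain = 20 log₁₀(22.097) ≈ 26.89 dB
∠H = 0.00° − 135.00° = -135.00°

26.9 dB, -135.0°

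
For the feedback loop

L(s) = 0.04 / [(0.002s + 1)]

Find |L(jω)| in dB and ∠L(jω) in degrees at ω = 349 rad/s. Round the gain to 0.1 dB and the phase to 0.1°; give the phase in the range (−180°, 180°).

-29.7 dB, -34.9°

At ω = 349 rad/s:
pole (1 + j349·0.002) = 1 + j0.698 → |·| ≈ 1.2195, ∠ ≈ 34.92°
|L| = 0.04 · 1 / (1.2195) ≈ 0.0328
Gain = 20 log₁₀(0.0328) ≈ -29.68 dB
∠L = (0°) − (34.92°) = -34.92°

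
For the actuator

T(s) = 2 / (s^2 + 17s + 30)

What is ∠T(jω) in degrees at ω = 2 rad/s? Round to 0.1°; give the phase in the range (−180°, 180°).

Substitute s = j2:
Numerator: 2 = 2 + j0
Denominator: (j2)^2 + 17(j2) + 30 = 26 + j34
|N| = √(2² + 0²) ≈ 2, ∠N ≈ 0.00°
|D| = √(26² + 34²) ≈ 42.802, ∠D ≈ 52.59°
∠T = 0.00° − 52.59° = -52.59°

-52.6°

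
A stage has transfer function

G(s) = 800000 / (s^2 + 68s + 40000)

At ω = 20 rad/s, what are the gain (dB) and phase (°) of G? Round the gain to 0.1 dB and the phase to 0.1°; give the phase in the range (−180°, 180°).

At s = jω = j20:
quadratic: (j20)² + 68·j20 + 40000 = 39600 + j1360 → |·| ≈ 39623, ∠ ≈ 1.97°
|G| = 800000 / 39623 ≈ 20.19
Gain = 20 log₁₀(20.19) ≈ 26.10 dB
∠G = 0.00° − 1.97° = -1.97°

26.1 dB, -2.0°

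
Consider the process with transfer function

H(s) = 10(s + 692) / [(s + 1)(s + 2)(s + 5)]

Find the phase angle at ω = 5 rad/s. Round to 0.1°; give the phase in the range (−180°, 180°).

At s = jω = j5:
zero (s+692): 692 + j5 → |·| = √(692²+5²) = √478889 ≈ 692.02, ∠ = arctan(5/692) ≈ 0.41°
pole (s+1): 1 + j5 → |·| = √(1²+5²) = √26 ≈ 5.099, ∠ = arctan(5/1) ≈ 78.69°
pole (s+2): 2 + j5 → |·| = √(2²+5²) = √29 ≈ 5.3852, ∠ = arctan(5/2) ≈ 68.20°
pole (s+5): 5 + j5 → |·| = √(5²+5²) = √50 ≈ 7.0711, ∠ = arctan(5/5) ≈ 45.00°
∠H = 0.41° − 191.89° = -191.48° ≡ 168.52° (principal value)

168.5°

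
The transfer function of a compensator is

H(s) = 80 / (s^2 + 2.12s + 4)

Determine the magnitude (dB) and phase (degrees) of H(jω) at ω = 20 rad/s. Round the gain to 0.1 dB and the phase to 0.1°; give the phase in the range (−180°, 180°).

-13.9 dB, -173.9°

At s = jω = j20:
quadratic: (j20)² + 2.12·j20 + 4 = -396 + j42.4 → |·| ≈ 398.26, ∠ ≈ 173.89°
|H| = 80 / 398.26 ≈ 0.20087
Gain = 20 log₁₀(0.20087) ≈ -13.94 dB
∠H = 0.00° − 173.89° = -173.89°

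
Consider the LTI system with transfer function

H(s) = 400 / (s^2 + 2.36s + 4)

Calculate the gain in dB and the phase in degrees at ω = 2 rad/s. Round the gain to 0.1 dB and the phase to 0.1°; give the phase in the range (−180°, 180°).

At s = jω = j2:
quadratic: (j2)² + 2.36·j2 + 4 = 0 + j4.72 → |·| ≈ 4.72, ∠ ≈ 90.00°
|H| = 400 / 4.72 ≈ 84.746
Gain = 20 log₁₀(84.746) ≈ 38.56 dB
∠H = 0.00° − 90.00° = -90.00°

38.6 dB, -90.0°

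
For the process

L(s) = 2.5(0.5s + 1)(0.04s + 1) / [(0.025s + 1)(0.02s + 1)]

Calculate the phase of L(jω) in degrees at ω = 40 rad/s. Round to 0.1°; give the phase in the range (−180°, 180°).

61.5°

At ω = 40 rad/s:
zero (1 + j40·0.5) = 1 + j20 → |·| ≈ 20.025, ∠ ≈ 87.14°
zero (1 + j40·0.04) = 1 + j1.6 → |·| ≈ 1.8868, ∠ ≈ 57.99°
pole (1 + j40·0.025) = 1 + j1 → |·| ≈ 1.4142, ∠ ≈ 45.00°
pole (1 + j40·0.02) = 1 + j0.8 → |·| ≈ 1.2806, ∠ ≈ 38.66°
∠L = (87.14° + 57.99°) − (45.00° + 38.66°) = 61.47°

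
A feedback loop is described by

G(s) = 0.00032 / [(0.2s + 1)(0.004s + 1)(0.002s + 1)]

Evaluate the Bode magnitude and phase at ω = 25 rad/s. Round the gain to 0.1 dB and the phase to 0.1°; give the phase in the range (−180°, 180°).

At ω = 25 rad/s:
pole (1 + j25·0.2) = 1 + j5 → |·| ≈ 5.099, ∠ ≈ 78.69°
pole (1 + j25·0.004) = 1 + j0.1 → |·| ≈ 1.005, ∠ ≈ 5.71°
pole (1 + j25·0.002) = 1 + j0.05 → |·| ≈ 1.0012, ∠ ≈ 2.86°
|G| = 0.00032 · 1 / (5.099 · 1.005 · 1.0012) ≈ 6.237e-05
Gain = 20 log₁₀(6.237e-05) ≈ -84.10 dB
∠G = (0°) − (78.69° + 5.71° + 2.86°) = -87.26°

-84.1 dB, -87.3°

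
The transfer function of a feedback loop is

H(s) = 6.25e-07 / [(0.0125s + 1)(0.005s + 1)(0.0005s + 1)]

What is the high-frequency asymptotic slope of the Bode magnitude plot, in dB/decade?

-60 dB/decade

Each pole contributes −20 dB/decade at high frequency; each zero contributes +20 dB/decade.
Net: 0 zero(s) − 3 pole(s) → -60 dB/decade.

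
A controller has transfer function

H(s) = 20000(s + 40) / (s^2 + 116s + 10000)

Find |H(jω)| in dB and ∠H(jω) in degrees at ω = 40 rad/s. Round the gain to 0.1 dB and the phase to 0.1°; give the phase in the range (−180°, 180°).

41.4 dB, 16.1°

At s = jω = j40:
zero (s+40): 40 + j40 → |·| = √(40²+40²) = √3200 ≈ 56.569, ∠ = arctan(40/40) ≈ 45.00°
quadratic: (j40)² + 116·j40 + 10000 = 8400 + j4640 → |·| ≈ 9596.3, ∠ ≈ 28.92°
|H| = 20000 · 56.569 / 9596.3 ≈ 117.9
Gain = 20 log₁₀(117.9) ≈ 41.43 dB
∠H = 45.00° − 28.92° = 16.08°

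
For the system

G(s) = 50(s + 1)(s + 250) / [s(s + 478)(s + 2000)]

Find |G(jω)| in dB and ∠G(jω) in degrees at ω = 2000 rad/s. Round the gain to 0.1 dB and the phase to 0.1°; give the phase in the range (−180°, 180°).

-35.2 dB, -38.7°

At s = jω = j2000:
zero (s+1): 1 + j2000 → |·| = √(1²+2000²) = √4000001 ≈ 2000, ∠ = arctan(2000/1) ≈ 89.97°
zero (s+250): 250 + j2000 → |·| = √(250²+2000²) = √4062500 ≈ 2015.6, ∠ = arctan(2000/250) ≈ 82.87°
pole (s+478): 478 + j2000 → |·| = √(478²+2000²) = √4228484 ≈ 2056.3, ∠ = arctan(2000/478) ≈ 76.56°
pole (s+2000): 2000 + j2000 → |·| = √(2000²+2000²) = √8000000 ≈ 2828.4, ∠ = arctan(2000/2000) ≈ 45.00°
pole at origin: |s| = 2000, ∠ = 90.00° (in denominator)
|G| = 50 · 4.0312e+06 / 1.1632e+10 ≈ 0.017328
Gain = 20 log₁₀(0.017328) ≈ -35.23 dB
∠G = 172.84° − 211.56° = -38.72°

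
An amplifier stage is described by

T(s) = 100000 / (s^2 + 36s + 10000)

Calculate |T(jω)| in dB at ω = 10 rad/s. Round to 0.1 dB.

At s = jω = j10:
quadratic: (j10)² + 36·j10 + 10000 = 9900 + j360 → |·| ≈ 9906.5, ∠ ≈ 2.08°
|T| = 100000 / 9906.5 ≈ 10.094
Gain = 20 log₁₀(10.094) ≈ 20.08 dB

20.1 dB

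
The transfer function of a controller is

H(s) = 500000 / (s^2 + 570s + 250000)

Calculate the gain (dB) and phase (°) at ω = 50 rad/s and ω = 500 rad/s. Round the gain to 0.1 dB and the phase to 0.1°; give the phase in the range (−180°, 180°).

At s = jω = j50:
quadratic: (j50)² + 570·j50 + 250000 = 247500 + j28500 → |·| ≈ 2.4914e+05, ∠ ≈ 6.57°
|H| = 500000 / 2.4914e+05 ≈ 2.0069
Gain = 20 log₁₀(2.0069) ≈ 6.05 dB
∠H = 0.00° − 6.57° = -6.57°

At s = jω = j500:
quadratic: (j500)² + 570·j500 + 250000 = 0 + j285000 → |·| ≈ 2.85e+05, ∠ ≈ 90.00°
|H| = 500000 / 2.85e+05 ≈ 1.7544
Gain = 20 log₁₀(1.7544) ≈ 4.88 dB
∠H = 0.00° − 90.00° = -90.00°

ω = 50: 6.1 dB, -6.6°; ω = 500: 4.9 dB, -90.0°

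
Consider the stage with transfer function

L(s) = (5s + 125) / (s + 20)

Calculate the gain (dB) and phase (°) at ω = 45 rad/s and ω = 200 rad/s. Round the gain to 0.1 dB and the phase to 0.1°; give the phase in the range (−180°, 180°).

ω = 45: 14.4 dB, -5.1°; ω = 200: 14.0 dB, -1.4°

Substitute s = j45:
Numerator: 5(j45) + 125 = 125 + j225
Denominator: (j45) + 20 = 20 + j45
|N| = √(125² + 225²) ≈ 257.39, ∠N ≈ 60.95°
|D| = √(20² + 45²) ≈ 49.244, ∠D ≈ 66.04°
|L| = 257.39 / 49.244 ≈ 5.2268
Gain = 20 log₁₀(5.2268) ≈ 14.36 dB
∠L = 60.95° − 66.04° = -5.09°

Substitute s = j200:
Numerator: 5(j200) + 125 = 125 + j1000
Denominator: (j200) + 20 = 20 + j200
|N| = √(125² + 1000²) ≈ 1007.8, ∠N ≈ 82.87°
|D| = √(20² + 200²) ≈ 201, ∠D ≈ 84.29°
|L| = 1007.8 / 201 ≈ 5.0139
Gain = 20 log₁₀(5.0139) ≈ 14.00 dB
∠L = 82.87° − 84.29° = -1.42°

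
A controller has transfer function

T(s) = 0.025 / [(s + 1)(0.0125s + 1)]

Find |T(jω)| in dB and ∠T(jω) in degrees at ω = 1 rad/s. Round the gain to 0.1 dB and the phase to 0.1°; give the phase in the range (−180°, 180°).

-35.1 dB, -45.7°

At ω = 1 rad/s:
pole (1 + j1·1) = 1 + j1 → |·| ≈ 1.4142, ∠ ≈ 45.00°
pole (1 + j1·0.0125) = 1 + j0.0125 → |·| ≈ 1.0001, ∠ ≈ 0.72°
|T| = 0.025 · 1 / (1.4142 · 1.0001) ≈ 0.017676
Gain = 20 log₁₀(0.017676) ≈ -35.05 dB
∠T = (0°) − (45.00° + 0.72°) = -45.72°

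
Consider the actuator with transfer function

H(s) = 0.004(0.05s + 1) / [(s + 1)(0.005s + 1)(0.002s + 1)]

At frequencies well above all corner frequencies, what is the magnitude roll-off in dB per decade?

Each pole contributes −20 dB/decade at high frequency; each zero contributes +20 dB/decade.
Net: 1 zero(s) − 3 pole(s) → -40 dB/decade.

-40 dB/decade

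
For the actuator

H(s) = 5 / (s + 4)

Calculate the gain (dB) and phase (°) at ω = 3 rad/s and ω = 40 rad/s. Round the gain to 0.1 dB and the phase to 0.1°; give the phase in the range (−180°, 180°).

Substitute s = j3:
Numerator: 5 = 5 + j0
Denominator: (j3) + 4 = 4 + j3
|N| = √(5² + 0²) ≈ 5, ∠N ≈ 0.00°
|D| = √(4² + 3²) ≈ 5, ∠D ≈ 36.87°
|H| = 5 / 5 ≈ 1
Gain = 20 log₁₀(1) ≈ 0.00 dB
∠H = 0.00° − 36.87° = -36.87°

Substitute s = j40:
Numerator: 5 = 5 + j0
Denominator: (j40) + 4 = 4 + j40
|N| = √(5² + 0²) ≈ 5, ∠N ≈ 0.00°
|D| = √(4² + 40²) ≈ 40.2, ∠D ≈ 84.29°
|H| = 5 / 40.2 ≈ 0.12438
Gain = 20 log₁₀(0.12438) ≈ -18.10 dB
∠H = 0.00° − 84.29° = -84.29°

ω = 3: 0.0 dB, -36.9°; ω = 40: -18.1 dB, -84.3°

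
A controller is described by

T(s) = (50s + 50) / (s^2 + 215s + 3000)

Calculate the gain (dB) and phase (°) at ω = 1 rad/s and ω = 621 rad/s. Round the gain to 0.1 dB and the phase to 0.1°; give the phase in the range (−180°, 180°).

ω = 1: -32.6 dB, 40.9°; ω = 621: -22.3 dB, -70.9°

Substitute s = j1:
Numerator: 50(j1) + 50 = 50 + j50
Denominator: (j1)^2 + 215(j1) + 3000 = 2999 + j215
|N| = √(50² + 50²) ≈ 70.711, ∠N ≈ 45.00°
|D| = √(2999² + 215²) ≈ 3006.7, ∠D ≈ 4.10°
|T| = 70.711 / 3006.7 ≈ 0.023518
Gain = 20 log₁₀(0.023518) ≈ -32.57 dB
∠T = 45.00° − 4.10° = 40.90°

Substitute s = j621:
Numerator: 50(j621) + 50 = 50 + j31050
Denominator: (j621)^2 + 215(j621) + 3000 = -382641 + j133515
|N| = √(50² + 31050²) ≈ 31050, ∠N ≈ 89.91°
|D| = √(382641² + 133515²) ≈ 4.0527e+05, ∠D ≈ 160.76°
|T| = 31050 / 4.0527e+05 ≈ 0.076616
Gain = 20 log₁₀(0.076616) ≈ -22.31 dB
∠T = 89.91° − 160.76° = -70.85°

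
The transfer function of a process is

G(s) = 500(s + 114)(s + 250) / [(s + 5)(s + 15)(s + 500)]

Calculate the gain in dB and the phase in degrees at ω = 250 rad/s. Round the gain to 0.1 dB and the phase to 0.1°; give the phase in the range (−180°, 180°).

At s = jω = j250:
zero (s+114): 114 + j250 → |·| = √(114²+250²) = √75496 ≈ 274.77, ∠ = arctan(250/114) ≈ 65.49°
zero (s+250): 250 + j250 → |·| = √(250²+250²) = √125000 ≈ 353.55, ∠ = arctan(250/250) ≈ 45.00°
pole (s+5): 5 + j250 → |·| = √(5²+250²) = √62525 ≈ 250.05, ∠ = arctan(250/5) ≈ 88.85°
pole (s+15): 15 + j250 → |·| = √(15²+250²) = √62725 ≈ 250.45, ∠ = arctan(250/15) ≈ 86.57°
pole (s+500): 500 + j250 → |·| = √(500²+250²) = √312500 ≈ 559.02, ∠ = arctan(250/500) ≈ 26.57°
|G| = 500 · 97145 / 3.5009e+07 ≈ 1.3874
Gain = 20 log₁₀(1.3874) ≈ 2.84 dB
∠G = 110.49° − 201.99° = -91.50°

2.8 dB, -91.5°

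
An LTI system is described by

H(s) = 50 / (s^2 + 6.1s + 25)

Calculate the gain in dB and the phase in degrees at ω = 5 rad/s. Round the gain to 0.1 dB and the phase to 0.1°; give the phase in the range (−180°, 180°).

4.3 dB, -90.0°

At s = jω = j5:
quadratic: (j5)² + 6.1·j5 + 25 = 0 + j30.5 → |·| ≈ 30.5, ∠ ≈ 90.00°
|H| = 50 / 30.5 ≈ 1.6393
Gain = 20 log₁₀(1.6393) ≈ 4.29 dB
∠H = 0.00° − 90.00° = -90.00°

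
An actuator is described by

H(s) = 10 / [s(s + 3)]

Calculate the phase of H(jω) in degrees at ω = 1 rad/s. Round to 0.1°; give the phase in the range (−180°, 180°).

At s = jω = j1:
pole (s+3): 3 + j1 → |·| = √(3²+1²) = √10 ≈ 3.1623, ∠ = arctan(1/3) ≈ 18.43°
pole at origin: |s| = 1, ∠ = 90.00° (in denominator)
∠H = 0.00° − 108.43° = -108.43°

-108.4°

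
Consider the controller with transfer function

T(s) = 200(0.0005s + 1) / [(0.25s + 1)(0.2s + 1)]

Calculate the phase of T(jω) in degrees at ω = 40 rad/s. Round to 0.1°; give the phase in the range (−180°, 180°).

At ω = 40 rad/s:
zero (1 + j40·0.0005) = 1 + j0.02 → |·| ≈ 1.0002, ∠ ≈ 1.15°
pole (1 + j40·0.25) = 1 + j10 → |·| ≈ 10.05, ∠ ≈ 84.29°
pole (1 + j40·0.2) = 1 + j8 → |·| ≈ 8.0623, ∠ ≈ 82.87°
∠T = (1.15°) − (84.29° + 82.87°) = -166.01°

-166.0°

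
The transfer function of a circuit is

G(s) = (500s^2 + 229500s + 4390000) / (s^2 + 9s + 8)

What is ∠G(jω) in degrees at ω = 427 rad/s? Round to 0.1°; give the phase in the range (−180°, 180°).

-47.3°

Substitute s = j427:
Numerator: 500(j427)^2 + 229500(j427) + 4390000 = -86774500 + j97996500
Denominator: (j427)^2 + 9(j427) + 8 = -182321 + j3843
|N| = √(86774500² + 97996500²) ≈ 1.3089e+08, ∠N ≈ 131.52°
|D| = √(182321² + 3843²) ≈ 1.8236e+05, ∠D ≈ 178.79°
∠G = 131.52° − 178.79° = -47.27°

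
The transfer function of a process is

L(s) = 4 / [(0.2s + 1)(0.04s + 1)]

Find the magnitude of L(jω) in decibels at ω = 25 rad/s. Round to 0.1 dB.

At ω = 25 rad/s:
pole (1 + j25·0.2) = 1 + j5 → |·| ≈ 5.099, ∠ ≈ 78.69°
pole (1 + j25·0.04) = 1 + j1 → |·| ≈ 1.4142, ∠ ≈ 45.00°
|L| = 4 · 1 / (5.099 · 1.4142) ≈ 0.55471
Gain = 20 log₁₀(0.55471) ≈ -5.12 dB

-5.1 dB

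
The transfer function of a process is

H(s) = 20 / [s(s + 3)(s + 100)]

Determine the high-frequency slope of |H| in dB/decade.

Each pole contributes −20 dB/decade at high frequency; each zero contributes +20 dB/decade.
Net: 0 zero(s) − 3 pole(s) → -60 dB/decade.

-60 dB/decade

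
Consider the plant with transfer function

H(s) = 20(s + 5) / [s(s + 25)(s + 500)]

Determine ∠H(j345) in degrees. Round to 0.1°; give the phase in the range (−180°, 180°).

-121.3°

At s = jω = j345:
zero (s+5): 5 + j345 → |·| = √(5²+345²) = √119050 ≈ 345.04, ∠ = arctan(345/5) ≈ 89.17°
pole (s+25): 25 + j345 → |·| = √(25²+345²) = √119650 ≈ 345.9, ∠ = arctan(345/25) ≈ 85.86°
pole (s+500): 500 + j345 → |·| = √(500²+345²) = √369025 ≈ 607.47, ∠ = arctan(345/500) ≈ 34.61°
pole at origin: |s| = 345, ∠ = 90.00° (in denominator)
∠H = 89.17° − 210.47° = -121.30°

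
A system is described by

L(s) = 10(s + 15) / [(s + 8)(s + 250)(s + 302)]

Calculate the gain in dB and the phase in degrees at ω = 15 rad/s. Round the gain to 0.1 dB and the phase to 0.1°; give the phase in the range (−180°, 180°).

At s = jω = j15:
zero (s+15): 15 + j15 → |·| = √(15²+15²) = √450 ≈ 21.213, ∠ = arctan(15/15) ≈ 45.00°
pole (s+8): 8 + j15 → |·| = √(8²+15²) = √289 ≈ 17, ∠ = arctan(15/8) ≈ 61.93°
pole (s+250): 250 + j15 → |·| = √(250²+15²) = √62725 ≈ 250.45, ∠ = arctan(15/250) ≈ 3.43°
pole (s+302): 302 + j15 → |·| = √(302²+15²) = √91429 ≈ 302.37, ∠ = arctan(15/302) ≈ 2.84°
|L| = 10 · 21.213 / 1.2874e+06 ≈ 0.00016477
Gain = 20 log₁₀(0.00016477) ≈ -75.66 dB
∠L = 45.00° − 68.20° = -23.20°

-75.7 dB, -23.2°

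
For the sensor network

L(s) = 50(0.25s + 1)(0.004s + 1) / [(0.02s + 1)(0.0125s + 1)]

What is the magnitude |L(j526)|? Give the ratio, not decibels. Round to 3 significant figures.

At ω = 526 rad/s:
zero (1 + j526·0.25) = 1 + j131.5 → |·| ≈ 131.5, ∠ ≈ 89.56°
zero (1 + j526·0.004) = 1 + j2.104 → |·| ≈ 2.3296, ∠ ≈ 64.58°
pole (1 + j526·0.02) = 1 + j10.52 → |·| ≈ 10.567, ∠ ≈ 84.57°
pole (1 + j526·0.0125) = 1 + j6.575 → |·| ≈ 6.6506, ∠ ≈ 81.35°
|L| = 50 · 131.5 · 2.3296 / (10.567 · 6.6506) ≈ 217.95

218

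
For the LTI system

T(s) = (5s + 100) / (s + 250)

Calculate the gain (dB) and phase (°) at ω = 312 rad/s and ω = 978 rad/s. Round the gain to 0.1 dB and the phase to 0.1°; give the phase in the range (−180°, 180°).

ω = 312: 11.8 dB, 35.0°; ω = 978: 13.7 dB, 13.2°

Substitute s = j312:
Numerator: 5(j312) + 100 = 100 + j1560
Denominator: (j312) + 250 = 250 + j312
|N| = √(100² + 1560²) ≈ 1563.2, ∠N ≈ 86.33°
|D| = √(250² + 312²) ≈ 399.8, ∠D ≈ 51.30°
|T| = 1563.2 / 399.8 ≈ 3.91
Gain = 20 log₁₀(3.91) ≈ 11.84 dB
∠T = 86.33° − 51.30° = 35.03°

Substitute s = j978:
Numerator: 5(j978) + 100 = 100 + j4890
Denominator: (j978) + 250 = 250 + j978
|N| = √(100² + 4890²) ≈ 4891, ∠N ≈ 88.83°
|D| = √(250² + 978²) ≈ 1009.4, ∠D ≈ 75.66°
|T| = 4891 / 1009.4 ≈ 4.8455
Gain = 20 log₁₀(4.8455) ≈ 13.71 dB
∠T = 88.83° − 75.66° = 13.17°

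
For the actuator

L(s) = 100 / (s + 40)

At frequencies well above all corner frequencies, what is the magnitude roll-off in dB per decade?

Each pole contributes −20 dB/decade at high frequency; each zero contributes +20 dB/decade.
Net: 0 zero(s) − 1 pole(s) → -20 dB/decade.

-20 dB/decade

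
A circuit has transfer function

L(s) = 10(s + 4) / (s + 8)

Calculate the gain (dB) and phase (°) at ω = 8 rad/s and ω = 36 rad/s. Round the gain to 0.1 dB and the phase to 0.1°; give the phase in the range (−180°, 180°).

At s = jω = j8:
zero (s+4): 4 + j8 → |·| = √(4²+8²) = √80 ≈ 8.9443, ∠ = arctan(8/4) ≈ 63.43°
pole (s+8): 8 + j8 → |·| = √(8²+8²) = √128 ≈ 11.314, ∠ = arctan(8/8) ≈ 45.00°
|L| = 10 · 8.9443 / 11.314 ≈ 7.9055
Gain = 20 log₁₀(7.9055) ≈ 17.96 dB
∠L = 63.43° − 45.00° = 18.43°

At s = jω = j36:
zero (s+4): 4 + j36 → |·| = √(4²+36²) = √1312 ≈ 36.222, ∠ = arctan(36/4) ≈ 83.66°
pole (s+8): 8 + j36 → |·| = √(8²+36²) = √1360 ≈ 36.878, ∠ = arctan(36/8) ≈ 77.47°
|L| = 10 · 36.222 / 36.878 ≈ 9.8221
Gain = 20 log₁₀(9.8221) ≈ 19.84 dB
∠L = 83.66° − 77.47° = 6.19°

ω = 8: 18.0 dB, 18.4°; ω = 36: 19.8 dB, 6.2°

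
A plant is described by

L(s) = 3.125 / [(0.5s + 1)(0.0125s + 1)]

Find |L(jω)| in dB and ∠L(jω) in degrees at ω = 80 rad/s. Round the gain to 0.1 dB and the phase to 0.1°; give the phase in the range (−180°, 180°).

At ω = 80 rad/s:
pole (1 + j80·0.5) = 1 + j40 → |·| ≈ 40.012, ∠ ≈ 88.57°
pole (1 + j80·0.0125) = 1 + j1 → |·| ≈ 1.4142, ∠ ≈ 45.00°
|L| = 3.125 · 1 / (40.012 · 1.4142) ≈ 0.055227
Gain = 20 log₁₀(0.055227) ≈ -25.16 dB
∠L = (0°) − (88.57° + 45.00°) = -133.57°

-25.2 dB, -133.6°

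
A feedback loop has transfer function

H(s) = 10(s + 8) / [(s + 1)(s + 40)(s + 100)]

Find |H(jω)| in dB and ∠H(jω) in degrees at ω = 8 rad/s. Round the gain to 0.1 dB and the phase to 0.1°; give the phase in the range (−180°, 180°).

At s = jω = j8:
zero (s+8): 8 + j8 → |·| = √(8²+8²) = √128 ≈ 11.314, ∠ = arctan(8/8) ≈ 45.00°
pole (s+1): 1 + j8 → |·| = √(1²+8²) = √65 ≈ 8.0623, ∠ = arctan(8/1) ≈ 82.87°
pole (s+40): 40 + j8 → |·| = √(40²+8²) = √1664 ≈ 40.792, ∠ = arctan(8/40) ≈ 11.31°
pole (s+100): 100 + j8 → |·| = √(100²+8²) = √10064 ≈ 100.32, ∠ = arctan(8/100) ≈ 4.57°
|H| = 10 · 11.314 / 32993 ≈ 0.0034292
Gain = 20 log₁₀(0.0034292) ≈ -49.30 dB
∠H = 45.00° − 98.75° = -53.75°

-49.3 dB, -53.8°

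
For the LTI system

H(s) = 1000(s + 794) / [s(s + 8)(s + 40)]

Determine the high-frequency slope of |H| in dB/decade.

Each pole contributes −20 dB/decade at high frequency; each zero contributes +20 dB/decade.
Net: 1 zero(s) − 3 pole(s) → -40 dB/decade.

-40 dB/decade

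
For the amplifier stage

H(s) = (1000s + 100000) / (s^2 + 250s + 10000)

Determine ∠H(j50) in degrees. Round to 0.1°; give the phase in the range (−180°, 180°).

-32.5°

Substitute s = j50:
Numerator: 1000(j50) + 100000 = 100000 + j50000
Denominator: (j50)^2 + 250(j50) + 10000 = 7500 + j12500
|N| = √(100000² + 50000²) ≈ 1.118e+05, ∠N ≈ 26.57°
|D| = √(7500² + 12500²) ≈ 14577, ∠D ≈ 59.04°
∠H = 26.57° − 59.04° = -32.47°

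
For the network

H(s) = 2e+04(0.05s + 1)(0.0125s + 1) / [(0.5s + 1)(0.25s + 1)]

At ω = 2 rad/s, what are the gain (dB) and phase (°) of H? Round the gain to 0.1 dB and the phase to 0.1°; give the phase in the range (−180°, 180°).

82.1 dB, -64.4°

At ω = 2 rad/s:
zero (1 + j2·0.05) = 1 + j0.1 → |·| ≈ 1.005, ∠ ≈ 5.71°
zero (1 + j2·0.0125) = 1 + j0.025 → |·| ≈ 1.0003, ∠ ≈ 1.43°
pole (1 + j2·0.5) = 1 + j1 → |·| ≈ 1.4142, ∠ ≈ 45.00°
pole (1 + j2·0.25) = 1 + j0.5 → |·| ≈ 1.118, ∠ ≈ 26.57°
|H| = 2e+04 · 1.005 · 1.0003 / (1.4142 · 1.118) ≈ 12717
Gain = 20 log₁₀(12717) ≈ 82.09 dB
∠H = (5.71° + 1.43°) − (45.00° + 26.57°) = -64.43°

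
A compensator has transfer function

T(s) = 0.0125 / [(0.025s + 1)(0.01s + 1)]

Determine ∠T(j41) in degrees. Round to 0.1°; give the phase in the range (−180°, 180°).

-68.0°

At ω = 41 rad/s:
pole (1 + j41·0.025) = 1 + j1.025 → |·| ≈ 1.432, ∠ ≈ 45.71°
pole (1 + j41·0.01) = 1 + j0.41 → |·| ≈ 1.0808, ∠ ≈ 22.29°
∠T = (0°) − (45.71° + 22.29°) = -68.00°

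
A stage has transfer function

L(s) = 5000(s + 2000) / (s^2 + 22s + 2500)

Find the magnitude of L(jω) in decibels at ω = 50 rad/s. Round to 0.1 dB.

79.2 dB

At s = jω = j50:
zero (s+2000): 2000 + j50 → |·| = √(2000²+50²) = √4002500 ≈ 2000.6, ∠ = arctan(50/2000) ≈ 1.43°
quadratic: (j50)² + 22·j50 + 2500 = 0 + j1100 → |·| ≈ 1100, ∠ ≈ 90.00°
|L| = 5000 · 2000.6 / 1100 ≈ 9093.6
Gain = 20 log₁₀(9093.6) ≈ 79.17 dB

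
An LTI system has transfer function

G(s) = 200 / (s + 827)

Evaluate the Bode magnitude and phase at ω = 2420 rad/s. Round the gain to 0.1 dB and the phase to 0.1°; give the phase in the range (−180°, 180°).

At s = jω = j2420:
pole (s+827): 827 + j2420 → |·| = √(827²+2420²) = √6540329 ≈ 2557.4, ∠ = arctan(2420/827) ≈ 71.13°
|G| = 200 / 2557.4 ≈ 0.078204
Gain = 20 log₁₀(0.078204) ≈ -22.14 dB
∠G = 0.00° − 71.13° = -71.13°

-22.1 dB, -71.1°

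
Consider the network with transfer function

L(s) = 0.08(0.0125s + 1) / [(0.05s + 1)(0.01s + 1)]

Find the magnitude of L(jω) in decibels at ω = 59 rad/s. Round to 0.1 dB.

-31.2 dB

At ω = 59 rad/s:
zero (1 + j59·0.0125) = 1 + j0.7375 → |·| ≈ 1.2425, ∠ ≈ 36.41°
pole (1 + j59·0.05) = 1 + j2.95 → |·| ≈ 3.1149, ∠ ≈ 71.27°
pole (1 + j59·0.01) = 1 + j0.59 → |·| ≈ 1.1611, ∠ ≈ 30.54°
|L| = 0.08 · 1.2425 / (3.1149 · 1.1611) ≈ 0.027484
Gain = 20 log₁₀(0.027484) ≈ -31.22 dB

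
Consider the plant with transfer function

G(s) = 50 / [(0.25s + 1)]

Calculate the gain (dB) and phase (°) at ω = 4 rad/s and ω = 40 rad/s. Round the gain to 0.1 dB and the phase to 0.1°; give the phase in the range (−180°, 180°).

ω = 4: 31.0 dB, -45.0°; ω = 40: 13.9 dB, -84.3°

At ω = 4 rad/s:
pole (1 + j4·0.25) = 1 + j1 → |·| ≈ 1.4142, ∠ ≈ 45.00°
|G| = 50 · 1 / (1.4142) ≈ 35.356
Gain = 20 log₁₀(35.356) ≈ 30.97 dB
∠G = (0°) − (45.00°) = -45.00°

At ω = 40 rad/s:
pole (1 + j40·0.25) = 1 + j10 → |·| ≈ 10.05, ∠ ≈ 84.29°
|G| = 50 · 1 / (10.05) ≈ 4.9751
Gain = 20 log₁₀(4.9751) ≈ 13.94 dB
∠G = (0°) − (84.29°) = -84.29°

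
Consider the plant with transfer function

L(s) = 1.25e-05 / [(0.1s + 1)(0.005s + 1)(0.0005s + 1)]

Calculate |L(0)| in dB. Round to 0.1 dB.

-98.1 dB

L(0) = 1.25e-05 · 1 / 1 = 1.25e-05
20 log₁₀(1.25e-05) ≈ -98.06 dB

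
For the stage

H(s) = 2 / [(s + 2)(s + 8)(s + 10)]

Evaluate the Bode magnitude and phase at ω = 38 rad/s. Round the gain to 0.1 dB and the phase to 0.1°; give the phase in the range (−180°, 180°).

-89.3 dB, 119.6°

At s = jω = j38:
pole (s+2): 2 + j38 → |·| = √(2²+38²) = √1448 ≈ 38.053, ∠ = arctan(38/2) ≈ 86.99°
pole (s+8): 8 + j38 → |·| = √(8²+38²) = √1508 ≈ 38.833, ∠ = arctan(38/8) ≈ 78.11°
pole (s+10): 10 + j38 → |·| = √(10²+38²) = √1544 ≈ 39.294, ∠ = arctan(38/10) ≈ 75.26°
|H| = 2 / 58065 ≈ 3.4444e-05
Gain = 20 log₁₀(3.4444e-05) ≈ -89.26 dB
∠H = 0.00° − 240.36° = -240.36° ≡ 119.64° (principal value)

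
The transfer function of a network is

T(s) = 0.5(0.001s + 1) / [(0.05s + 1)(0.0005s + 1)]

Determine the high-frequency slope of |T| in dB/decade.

-20 dB/decade

Each pole contributes −20 dB/decade at high frequency; each zero contributes +20 dB/decade.
Net: 1 zero(s) − 2 pole(s) → -20 dB/decade.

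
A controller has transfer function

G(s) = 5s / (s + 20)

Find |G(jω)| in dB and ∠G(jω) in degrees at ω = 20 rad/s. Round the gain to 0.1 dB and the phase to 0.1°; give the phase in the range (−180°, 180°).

At s = jω = j20:
zero at origin: s = j20 → |·| = 20, ∠ = 90.00°
pole (s+20): 20 + j20 → |·| = √(20²+20²) = √800 ≈ 28.284, ∠ = arctan(20/20) ≈ 45.00°
|G| = 5 · 20 / 28.284 ≈ 3.5356
Gain = 20 log₁₀(3.5356) ≈ 10.97 dB
∠G = 90.00° − 45.00° = 45.00°

11.0 dB, 45.0°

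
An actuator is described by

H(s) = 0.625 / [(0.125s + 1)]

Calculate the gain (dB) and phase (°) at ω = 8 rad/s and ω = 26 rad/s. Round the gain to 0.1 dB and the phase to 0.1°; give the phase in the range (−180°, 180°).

At ω = 8 rad/s:
pole (1 + j8·0.125) = 1 + j1 → |·| ≈ 1.4142, ∠ ≈ 45.00°
|H| = 0.625 · 1 / (1.4142) ≈ 0.44195
Gain = 20 log₁₀(0.44195) ≈ -7.09 dB
∠H = (0°) − (45.00°) = -45.00°

At ω = 26 rad/s:
pole (1 + j26·0.125) = 1 + j3.25 → |·| ≈ 3.4004, ∠ ≈ 72.90°
|H| = 0.625 · 1 / (3.4004) ≈ 0.1838
Gain = 20 log₁₀(0.1838) ≈ -14.71 dB
∠H = (0°) − (72.90°) = -72.90°

ω = 8: -7.1 dB, -45.0°; ω = 26: -14.7 dB, -72.9°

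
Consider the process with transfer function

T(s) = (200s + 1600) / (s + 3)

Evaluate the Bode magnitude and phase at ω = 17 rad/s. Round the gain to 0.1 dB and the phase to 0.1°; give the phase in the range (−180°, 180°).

46.8 dB, -15.2°

Substitute s = j17:
Numerator: 200(j17) + 1600 = 1600 + j3400
Denominator: (j17) + 3 = 3 + j17
|N| = √(1600² + 3400²) ≈ 3757.7, ∠N ≈ 64.80°
|D| = √(3² + 17²) ≈ 17.263, ∠D ≈ 79.99°
|T| = 3757.7 / 17.263 ≈ 217.67
Gain = 20 log₁₀(217.67) ≈ 46.76 dB
∠T = 64.80° − 79.99° = -15.19°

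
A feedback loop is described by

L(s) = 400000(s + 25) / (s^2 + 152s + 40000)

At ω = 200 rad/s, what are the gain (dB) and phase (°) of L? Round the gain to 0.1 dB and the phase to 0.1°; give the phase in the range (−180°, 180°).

At s = jω = j200:
zero (s+25): 25 + j200 → |·| = √(25²+200²) = √40625 ≈ 201.56, ∠ = arctan(200/25) ≈ 82.87°
quadratic: (j200)² + 152·j200 + 40000 = 0 + j30400 → |·| ≈ 30400, ∠ ≈ 90.00°
|L| = 400000 · 201.56 / 30400 ≈ 2652.1
Gain = 20 log₁₀(2652.1) ≈ 68.47 dB
∠L = 82.87° − 90.00° = -7.13°

68.5 dB, -7.1°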